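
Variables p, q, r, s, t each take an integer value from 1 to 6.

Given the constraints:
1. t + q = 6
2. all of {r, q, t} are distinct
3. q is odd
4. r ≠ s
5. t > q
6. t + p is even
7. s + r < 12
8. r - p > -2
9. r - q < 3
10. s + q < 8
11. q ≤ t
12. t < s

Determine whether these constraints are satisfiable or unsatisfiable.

Satisfiable

Setting (p, q, r, s, t) = (3, 1, 3, 6, 5) satisfies everything: constraint 1: t + q = 6; constraint 7: s + r = 9; constraint 8: r - p = 0, and the others follow.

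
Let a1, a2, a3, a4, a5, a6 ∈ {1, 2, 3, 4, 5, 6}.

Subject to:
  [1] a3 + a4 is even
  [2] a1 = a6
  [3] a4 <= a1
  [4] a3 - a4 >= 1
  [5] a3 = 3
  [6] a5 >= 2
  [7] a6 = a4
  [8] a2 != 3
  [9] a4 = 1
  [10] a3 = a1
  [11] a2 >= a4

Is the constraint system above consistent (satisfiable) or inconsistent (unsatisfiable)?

Constraint 5 fixes a3 = 3 and constraint 9 fixes a4 = 1. Constraints 2, 7, and 10 give a3 = a1 = a6 = a4, so a3 = a4. But 3 ≠ 1 — contradiction.

Unsatisfiable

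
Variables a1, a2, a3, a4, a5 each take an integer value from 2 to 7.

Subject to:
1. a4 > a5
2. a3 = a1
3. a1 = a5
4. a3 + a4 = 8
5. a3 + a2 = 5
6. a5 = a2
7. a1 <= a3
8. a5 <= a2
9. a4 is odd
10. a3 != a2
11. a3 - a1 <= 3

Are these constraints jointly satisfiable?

From constraints 2, 3, and 6, a3 = a1 = a5 = a2, so a3 = a2. But constraint 10 says a3 ≠ a2. Contradiction.

Unsatisfiable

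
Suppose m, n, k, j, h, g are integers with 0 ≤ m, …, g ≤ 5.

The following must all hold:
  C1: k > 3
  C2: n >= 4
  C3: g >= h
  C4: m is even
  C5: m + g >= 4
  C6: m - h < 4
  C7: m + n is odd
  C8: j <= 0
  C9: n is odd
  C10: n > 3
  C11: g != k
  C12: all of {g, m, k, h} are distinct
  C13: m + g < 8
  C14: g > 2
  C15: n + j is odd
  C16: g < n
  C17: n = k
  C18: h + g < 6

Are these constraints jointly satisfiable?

One satisfying assignment is m = 2, n = 5, k = 5, j = 0, h = 0, g = 3.
For the less obvious constraints — constraint 5: m + g = 5; constraint 6: m - h = 2; constraint 13: m + g = 5 — and the others hold by inspection.

Satisfiable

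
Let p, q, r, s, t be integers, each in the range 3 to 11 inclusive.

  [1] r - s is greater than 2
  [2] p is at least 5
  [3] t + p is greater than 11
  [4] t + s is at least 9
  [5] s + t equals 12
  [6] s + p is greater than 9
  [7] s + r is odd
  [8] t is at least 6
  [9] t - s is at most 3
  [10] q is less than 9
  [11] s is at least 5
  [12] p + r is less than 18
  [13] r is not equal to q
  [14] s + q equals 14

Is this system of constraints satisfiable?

Take p = 6, q = 8, r = 9, s = 6, t = 6. Then constraint 1: r - s = 3; constraint 3: t + p = 12, and every other listed constraint is also met.

Satisfiable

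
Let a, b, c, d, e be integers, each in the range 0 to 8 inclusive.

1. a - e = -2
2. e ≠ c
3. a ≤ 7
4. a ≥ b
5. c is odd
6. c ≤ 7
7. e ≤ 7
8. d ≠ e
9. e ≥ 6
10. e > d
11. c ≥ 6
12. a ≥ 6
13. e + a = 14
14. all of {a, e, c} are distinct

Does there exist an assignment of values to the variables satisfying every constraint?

Unsatisfiable

Constraints 3, 6, 7, 9, 11, and 12 confine each of a, e, c to the 2 values {6, 7}.
Constraint 14 requires all 3 of them to be distinct, but only 2 values are available — impossible by the pigeonhole principle.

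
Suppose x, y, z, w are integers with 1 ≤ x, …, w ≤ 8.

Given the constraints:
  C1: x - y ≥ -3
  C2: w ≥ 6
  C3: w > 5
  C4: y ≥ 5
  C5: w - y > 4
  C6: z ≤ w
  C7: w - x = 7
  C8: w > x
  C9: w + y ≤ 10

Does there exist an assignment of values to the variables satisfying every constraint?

From constraint 2: w ≥ 6. From constraint 4: y ≥ 5. Hence w + y ≥ 11. But constraint 9 requires w + y ≤ 10, and 10 < 11. Contradiction.

Unsatisfiable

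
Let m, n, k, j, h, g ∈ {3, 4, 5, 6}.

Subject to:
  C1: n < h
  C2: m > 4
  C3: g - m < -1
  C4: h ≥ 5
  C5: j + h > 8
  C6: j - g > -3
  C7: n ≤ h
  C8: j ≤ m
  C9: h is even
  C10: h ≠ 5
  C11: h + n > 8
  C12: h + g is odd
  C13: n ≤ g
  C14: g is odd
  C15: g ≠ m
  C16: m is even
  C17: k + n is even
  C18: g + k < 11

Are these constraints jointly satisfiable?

Setting (m, n, k, j, h, g) = (6, 3, 5, 3, 6, 3) satisfies everything: constraint 3: g - m = -3; constraint 5: j + h = 9, and the others follow.

Satisfiable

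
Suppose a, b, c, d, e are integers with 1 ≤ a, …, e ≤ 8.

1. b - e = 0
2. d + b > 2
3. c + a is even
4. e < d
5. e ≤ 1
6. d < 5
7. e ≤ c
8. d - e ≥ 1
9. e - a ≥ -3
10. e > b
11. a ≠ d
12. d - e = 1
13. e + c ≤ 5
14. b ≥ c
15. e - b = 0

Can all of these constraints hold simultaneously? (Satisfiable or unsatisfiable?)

Constraints 7, 10, and 14 give c ≤ b, b < e, e ≤ c. Chaining: c ≤ b < e ≤ c, which forces c < c — impossible.

Unsatisfiable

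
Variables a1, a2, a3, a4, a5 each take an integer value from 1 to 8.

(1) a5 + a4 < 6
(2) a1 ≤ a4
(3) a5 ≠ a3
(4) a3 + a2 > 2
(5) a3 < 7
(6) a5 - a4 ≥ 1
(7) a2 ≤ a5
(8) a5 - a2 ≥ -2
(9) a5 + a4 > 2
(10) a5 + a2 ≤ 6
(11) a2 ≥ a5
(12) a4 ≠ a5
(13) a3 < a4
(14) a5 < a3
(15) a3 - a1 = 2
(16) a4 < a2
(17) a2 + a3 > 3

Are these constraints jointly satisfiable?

Constraints 7, 13, 14, and 16 give a3 < a4, a4 < a2, a2 ≤ a5, a5 < a3. Chaining: a3 < a4 < a2 ≤ a5 < a3, which forces a3 < a3 — impossible.

Unsatisfiable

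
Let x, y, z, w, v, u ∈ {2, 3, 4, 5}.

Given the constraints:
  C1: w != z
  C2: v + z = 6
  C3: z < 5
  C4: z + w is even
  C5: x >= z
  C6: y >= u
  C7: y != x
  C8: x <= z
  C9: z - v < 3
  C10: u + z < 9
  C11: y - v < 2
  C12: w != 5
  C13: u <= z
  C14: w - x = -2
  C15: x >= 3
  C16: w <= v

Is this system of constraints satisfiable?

Satisfiable

Take x = 4, y = 2, z = 4, w = 2, v = 2, u = 2. Then constraint 2: v + z = 6; constraint 9: z - v = 2; constraint 10: u + z = 6, and every other listed constraint is also met.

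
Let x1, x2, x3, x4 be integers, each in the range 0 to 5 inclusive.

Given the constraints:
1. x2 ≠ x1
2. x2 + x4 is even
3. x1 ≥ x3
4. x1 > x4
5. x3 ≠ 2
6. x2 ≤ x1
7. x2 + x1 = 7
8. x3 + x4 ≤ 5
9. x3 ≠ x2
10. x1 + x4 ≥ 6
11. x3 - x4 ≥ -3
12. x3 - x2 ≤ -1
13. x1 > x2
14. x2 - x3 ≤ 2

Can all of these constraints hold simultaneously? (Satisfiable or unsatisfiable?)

Satisfiable

The assignment x1 = 5, x2 = 2, x3 = 1, x4 = 2 works:
  constraint 7 holds since x2 + x1 = 7.
  constraint 8 holds since x3 + x4 = 3.
  constraint 10 holds since x1 + x4 = 7.
The rest check out directly.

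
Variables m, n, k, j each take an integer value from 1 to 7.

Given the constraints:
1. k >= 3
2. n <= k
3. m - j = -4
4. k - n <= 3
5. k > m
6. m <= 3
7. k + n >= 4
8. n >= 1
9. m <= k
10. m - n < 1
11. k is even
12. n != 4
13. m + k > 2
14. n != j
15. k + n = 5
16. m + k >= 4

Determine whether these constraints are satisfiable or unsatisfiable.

Try m = 1, n = 1, k = 4, j = 5.
Check constraint 3: m - j = -4; constraint 4: k - n = 3; constraint 7: k + n = 5. The remaining constraints are straightforward to verify.

Satisfiable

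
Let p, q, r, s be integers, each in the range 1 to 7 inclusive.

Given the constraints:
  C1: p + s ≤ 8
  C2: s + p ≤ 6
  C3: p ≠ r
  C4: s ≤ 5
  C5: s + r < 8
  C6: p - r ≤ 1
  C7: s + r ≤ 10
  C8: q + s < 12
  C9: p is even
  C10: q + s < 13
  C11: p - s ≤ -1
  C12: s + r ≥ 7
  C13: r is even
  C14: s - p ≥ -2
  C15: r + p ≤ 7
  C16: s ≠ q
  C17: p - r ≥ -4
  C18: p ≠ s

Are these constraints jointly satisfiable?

Satisfiable

Setting (p, q, r, s) = (2, 7, 4, 3) satisfies everything: constraint 1: p + s = 5; constraint 2: s + p = 5; constraint 5: s + r = 7, and the others follow.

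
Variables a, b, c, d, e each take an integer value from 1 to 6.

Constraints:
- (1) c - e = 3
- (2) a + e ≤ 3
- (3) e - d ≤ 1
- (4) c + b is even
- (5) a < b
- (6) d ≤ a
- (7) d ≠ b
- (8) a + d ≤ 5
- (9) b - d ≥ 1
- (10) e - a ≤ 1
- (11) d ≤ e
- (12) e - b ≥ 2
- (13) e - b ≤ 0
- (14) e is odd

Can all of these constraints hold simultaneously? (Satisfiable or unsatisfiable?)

Unsatisfiable

Constraints 3, 9, and 12 give b − d ≥ 1, d − e ≥ -1, e − b ≥ 2.
Adding all 3 inequalities: the left sides telescope to 0, and the right sides sum to 1 + (-1) + 2 = 2. So 0 ≥ 2, which is false.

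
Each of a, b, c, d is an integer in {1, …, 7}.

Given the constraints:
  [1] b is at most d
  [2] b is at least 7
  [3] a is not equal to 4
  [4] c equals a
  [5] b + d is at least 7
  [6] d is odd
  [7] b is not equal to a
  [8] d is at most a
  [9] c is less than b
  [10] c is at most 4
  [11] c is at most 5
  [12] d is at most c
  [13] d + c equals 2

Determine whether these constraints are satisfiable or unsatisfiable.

Unsatisfiable

From constraints 1 and 2: d ≥ b and b ≥ 7, so d ≥ 7. From constraints 10 and 12: d ≤ c and c ≤ 4, so d ≤ 4. But 4 < 7, so no value of d works.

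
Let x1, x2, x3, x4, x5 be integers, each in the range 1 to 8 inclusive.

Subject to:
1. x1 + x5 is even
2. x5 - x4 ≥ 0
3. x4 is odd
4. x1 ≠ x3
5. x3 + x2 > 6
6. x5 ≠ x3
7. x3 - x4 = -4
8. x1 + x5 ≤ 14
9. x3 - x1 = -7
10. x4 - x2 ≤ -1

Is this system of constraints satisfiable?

One satisfying assignment is x1 = 8, x2 = 7, x3 = 1, x4 = 5, x5 = 6.
For the less obvious constraints — constraint 2: x5 - x4 = 1; constraint 5: x3 + x2 = 8 — and the others hold by inspection.

Satisfiable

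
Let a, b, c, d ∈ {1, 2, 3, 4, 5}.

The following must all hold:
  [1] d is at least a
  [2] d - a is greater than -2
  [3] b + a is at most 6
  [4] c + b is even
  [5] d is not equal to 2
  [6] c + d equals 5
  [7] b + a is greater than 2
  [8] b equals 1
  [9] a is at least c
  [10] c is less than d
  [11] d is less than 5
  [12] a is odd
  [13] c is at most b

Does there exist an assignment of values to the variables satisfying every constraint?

Try a = 3, b = 1, c = 1, d = 4.
Check constraint 2: d - a = 1; constraint 3: b + a = 4. The remaining constraints are straightforward to verify.

Satisfiable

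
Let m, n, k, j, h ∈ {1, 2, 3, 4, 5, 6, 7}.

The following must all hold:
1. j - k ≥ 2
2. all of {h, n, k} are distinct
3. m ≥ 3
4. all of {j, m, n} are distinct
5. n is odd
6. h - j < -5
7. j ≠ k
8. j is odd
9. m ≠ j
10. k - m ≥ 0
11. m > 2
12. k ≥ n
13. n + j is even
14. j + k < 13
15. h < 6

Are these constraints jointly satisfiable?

One satisfying assignment is m = 4, n = 3, k = 5, j = 7, h = 1.
For the less obvious constraints — constraint 1: j - k = 2; constraint 6: h - j = -6 — and the others hold by inspection.

Satisfiable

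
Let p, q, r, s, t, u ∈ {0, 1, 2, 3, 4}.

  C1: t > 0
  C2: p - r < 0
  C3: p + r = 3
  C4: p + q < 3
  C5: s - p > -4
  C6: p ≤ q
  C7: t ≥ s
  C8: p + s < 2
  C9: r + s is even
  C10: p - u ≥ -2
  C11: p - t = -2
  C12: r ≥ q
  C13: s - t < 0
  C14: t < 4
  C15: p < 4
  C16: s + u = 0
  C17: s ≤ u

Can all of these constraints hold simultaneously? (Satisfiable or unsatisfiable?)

Setting (p, q, r, s, t, u) = (1, 1, 2, 0, 3, 0) satisfies everything: constraint 2: p - r = -1; constraint 3: p + r = 3; constraint 4: p + q = 2, and the others follow.

Satisfiable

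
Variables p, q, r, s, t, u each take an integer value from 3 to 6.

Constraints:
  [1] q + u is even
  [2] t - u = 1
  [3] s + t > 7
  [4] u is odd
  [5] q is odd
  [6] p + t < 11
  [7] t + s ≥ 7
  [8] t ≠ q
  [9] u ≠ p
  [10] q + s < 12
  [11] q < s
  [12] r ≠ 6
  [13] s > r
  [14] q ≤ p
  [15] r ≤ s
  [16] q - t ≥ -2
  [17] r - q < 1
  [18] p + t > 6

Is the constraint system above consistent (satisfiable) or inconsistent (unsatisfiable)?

Setting (p, q, r, s, t, u) = (5, 5, 4, 6, 4, 3) satisfies everything: constraint 2: t - u = 1; constraint 3: s + t = 10, and the others follow.

Satisfiable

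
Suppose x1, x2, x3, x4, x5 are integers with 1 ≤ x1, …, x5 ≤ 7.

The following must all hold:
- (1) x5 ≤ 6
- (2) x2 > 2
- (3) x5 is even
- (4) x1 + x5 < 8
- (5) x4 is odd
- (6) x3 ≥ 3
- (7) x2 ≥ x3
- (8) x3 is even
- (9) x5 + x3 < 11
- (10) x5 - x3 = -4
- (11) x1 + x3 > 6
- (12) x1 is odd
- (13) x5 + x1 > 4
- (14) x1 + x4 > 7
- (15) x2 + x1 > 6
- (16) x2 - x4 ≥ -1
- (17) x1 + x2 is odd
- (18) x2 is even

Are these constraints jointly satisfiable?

Satisfiable

Setting (x1, x2, x3, x4, x5) = (3, 6, 6, 7, 2) satisfies everything: constraint 4: x1 + x5 = 5; constraint 9: x5 + x3 = 8; constraint 10: x5 - x3 = -4, and the others follow.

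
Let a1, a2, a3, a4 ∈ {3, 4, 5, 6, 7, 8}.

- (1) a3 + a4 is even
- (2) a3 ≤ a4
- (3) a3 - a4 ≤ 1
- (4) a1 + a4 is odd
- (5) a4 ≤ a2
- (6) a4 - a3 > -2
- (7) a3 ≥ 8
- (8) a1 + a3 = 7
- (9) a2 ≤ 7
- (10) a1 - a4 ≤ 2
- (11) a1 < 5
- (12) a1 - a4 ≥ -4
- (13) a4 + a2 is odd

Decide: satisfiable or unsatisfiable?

From constraints 2 and 7: a4 ≥ a3 and a3 ≥ 8, so a4 ≥ 8. From constraints 5 and 9: a4 ≤ a2 and a2 ≤ 7, so a4 ≤ 7. But 7 < 8, so no value of a4 works.

Unsatisfiable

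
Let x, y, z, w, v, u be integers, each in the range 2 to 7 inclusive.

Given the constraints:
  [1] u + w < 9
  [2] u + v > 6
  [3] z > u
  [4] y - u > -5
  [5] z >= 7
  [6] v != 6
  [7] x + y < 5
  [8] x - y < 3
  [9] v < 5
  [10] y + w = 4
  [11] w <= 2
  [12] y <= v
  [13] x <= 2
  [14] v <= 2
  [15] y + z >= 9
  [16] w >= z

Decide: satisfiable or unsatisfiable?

From constraints 5 and 16: w ≥ z and z ≥ 7, so w ≥ 7. From constraint 11: w ≤ 2. But 2 < 7, so no value of w works.

Unsatisfiable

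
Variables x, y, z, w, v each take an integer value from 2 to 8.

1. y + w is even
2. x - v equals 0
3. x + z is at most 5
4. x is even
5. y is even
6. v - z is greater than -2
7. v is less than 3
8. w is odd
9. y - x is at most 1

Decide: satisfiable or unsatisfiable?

Constraint 5 makes y even and constraint 8 makes w odd, so y + w must be odd. Constraint 1 says y + w is even — contradiction.

Unsatisfiable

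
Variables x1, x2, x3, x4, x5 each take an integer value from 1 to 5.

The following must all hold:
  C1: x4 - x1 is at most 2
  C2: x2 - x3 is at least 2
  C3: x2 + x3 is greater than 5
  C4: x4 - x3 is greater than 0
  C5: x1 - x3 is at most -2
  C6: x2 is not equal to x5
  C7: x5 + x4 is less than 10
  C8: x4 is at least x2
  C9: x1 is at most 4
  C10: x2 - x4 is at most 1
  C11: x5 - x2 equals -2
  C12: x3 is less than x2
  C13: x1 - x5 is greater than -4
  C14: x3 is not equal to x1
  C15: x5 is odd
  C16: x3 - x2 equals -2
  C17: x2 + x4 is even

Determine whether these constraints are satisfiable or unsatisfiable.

Constraints 1, 2, 5, and 10 give x1 − x4 ≥ -2, x4 − x2 ≥ -1, x2 − x3 ≥ 2, x3 − x1 ≥ 2.
Adding all 4 inequalities: the left sides telescope to 0, and the right sides sum to (-2) + (-1) + 2 + 2 = 1. So 0 ≥ 1, which is false.

Unsatisfiable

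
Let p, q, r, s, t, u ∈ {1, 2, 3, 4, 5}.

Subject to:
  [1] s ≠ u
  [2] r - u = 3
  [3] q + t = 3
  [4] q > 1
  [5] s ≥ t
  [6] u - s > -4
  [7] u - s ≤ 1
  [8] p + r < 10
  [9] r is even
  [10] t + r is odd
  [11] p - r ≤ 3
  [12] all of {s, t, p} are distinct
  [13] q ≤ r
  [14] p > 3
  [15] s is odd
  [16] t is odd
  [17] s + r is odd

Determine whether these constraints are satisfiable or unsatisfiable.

One satisfying assignment is p = 4, q = 2, r = 4, s = 3, t = 1, u = 1.
For the less obvious constraints — constraint 2: r - u = 3; constraint 3: q + t = 3 — and the others hold by inspection.

Satisfiable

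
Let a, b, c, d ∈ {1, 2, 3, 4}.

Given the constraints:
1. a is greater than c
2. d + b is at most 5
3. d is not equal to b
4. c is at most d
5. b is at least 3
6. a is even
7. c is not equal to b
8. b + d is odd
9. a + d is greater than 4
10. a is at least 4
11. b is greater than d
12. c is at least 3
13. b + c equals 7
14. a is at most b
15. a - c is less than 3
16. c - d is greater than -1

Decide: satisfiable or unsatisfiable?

Unsatisfiable

From constraints 4 and 12: d ≥ c ≥ 3. From constraints 10 and 14: b ≥ a ≥ 4. Hence d + b ≥ 7. But constraint 2 requires d + b ≤ 5, and 5 < 7. Contradiction.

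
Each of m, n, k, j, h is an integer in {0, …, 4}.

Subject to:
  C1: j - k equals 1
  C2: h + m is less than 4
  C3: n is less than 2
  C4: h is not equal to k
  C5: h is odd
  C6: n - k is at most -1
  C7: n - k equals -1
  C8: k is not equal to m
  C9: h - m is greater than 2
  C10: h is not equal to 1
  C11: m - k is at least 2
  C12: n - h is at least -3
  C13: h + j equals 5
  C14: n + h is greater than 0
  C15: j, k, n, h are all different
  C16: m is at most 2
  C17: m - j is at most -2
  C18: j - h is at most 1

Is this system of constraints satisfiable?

Constraints 6, 11, 12, 17, and 18 give n − h ≥ -3, h − j ≥ -1, j − m ≥ 2, m − k ≥ 2, k − n ≥ 1.
Adding all 5 inequalities: the left sides telescope to 0, and the right sides sum to (-3) + (-1) + 2 + 2 + 1 = 1. So 0 ≥ 1, which is false.

Unsatisfiable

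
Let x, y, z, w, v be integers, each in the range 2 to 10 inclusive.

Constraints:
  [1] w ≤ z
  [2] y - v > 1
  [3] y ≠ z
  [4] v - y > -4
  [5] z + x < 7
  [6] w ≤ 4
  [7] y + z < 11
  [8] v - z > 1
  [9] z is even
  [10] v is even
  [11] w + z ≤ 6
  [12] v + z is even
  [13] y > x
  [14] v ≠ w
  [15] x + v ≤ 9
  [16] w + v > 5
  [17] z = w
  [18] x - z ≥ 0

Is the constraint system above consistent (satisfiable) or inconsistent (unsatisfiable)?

Satisfiable

One satisfying assignment is x = 2, y = 7, z = 2, w = 2, v = 4.
For the less obvious constraints — constraint 2: y - v = 3; constraint 4: v - y = -3 — and the others hold by inspection.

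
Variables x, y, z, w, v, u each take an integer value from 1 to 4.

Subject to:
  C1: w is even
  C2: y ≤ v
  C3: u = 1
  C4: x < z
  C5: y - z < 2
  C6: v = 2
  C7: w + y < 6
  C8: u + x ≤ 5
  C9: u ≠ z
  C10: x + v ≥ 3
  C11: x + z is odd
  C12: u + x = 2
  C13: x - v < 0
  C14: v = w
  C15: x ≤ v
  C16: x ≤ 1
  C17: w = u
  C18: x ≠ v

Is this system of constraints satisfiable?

Unsatisfiable

Constraint 6 fixes v = 2 and constraint 3 fixes u = 1. Constraints 14 and 17 give v = w = u, so v = u. But 2 ≠ 1 — contradiction.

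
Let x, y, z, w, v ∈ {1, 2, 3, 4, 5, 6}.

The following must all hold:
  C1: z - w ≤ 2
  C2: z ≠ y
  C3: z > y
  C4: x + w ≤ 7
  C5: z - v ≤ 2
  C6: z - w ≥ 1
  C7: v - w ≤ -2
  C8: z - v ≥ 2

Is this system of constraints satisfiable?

Unsatisfiable

Constraints 5, 6, and 7 give v − z ≥ -2, z − w ≥ 1, w − v ≥ 2.
Adding all 3 inequalities: the left sides telescope to 0, and the right sides sum to (-2) + 1 + 2 = 1. So 0 ≥ 1, which is false.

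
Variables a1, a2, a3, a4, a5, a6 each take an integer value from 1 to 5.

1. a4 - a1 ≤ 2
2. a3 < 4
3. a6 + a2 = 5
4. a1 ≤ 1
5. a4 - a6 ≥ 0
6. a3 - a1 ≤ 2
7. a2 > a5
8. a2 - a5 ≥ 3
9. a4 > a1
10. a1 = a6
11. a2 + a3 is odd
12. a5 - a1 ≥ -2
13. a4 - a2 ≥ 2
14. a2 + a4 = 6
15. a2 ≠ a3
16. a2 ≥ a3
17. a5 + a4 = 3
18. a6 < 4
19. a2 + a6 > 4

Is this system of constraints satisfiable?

Unsatisfiable

Constraints 1, 8, 12, and 13 give a1 − a4 ≥ -2, a4 − a2 ≥ 2, a2 − a5 ≥ 3, a5 − a1 ≥ -2.
Adding all 4 inequalities: the left sides telescope to 0, and the right sides sum to (-2) + 2 + 3 + (-2) = 1. So 0 ≥ 1, which is false.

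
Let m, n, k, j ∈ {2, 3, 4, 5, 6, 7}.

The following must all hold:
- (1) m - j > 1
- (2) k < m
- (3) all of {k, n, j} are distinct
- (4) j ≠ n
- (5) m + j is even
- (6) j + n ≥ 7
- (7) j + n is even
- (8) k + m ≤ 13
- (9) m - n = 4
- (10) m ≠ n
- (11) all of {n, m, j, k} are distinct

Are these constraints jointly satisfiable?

The assignment m = 7, n = 3, k = 6, j = 5 works:
  constraint 1 holds since m - j = 2.
  constraint 6 holds since j + n = 8.
The rest check out directly.

Satisfiable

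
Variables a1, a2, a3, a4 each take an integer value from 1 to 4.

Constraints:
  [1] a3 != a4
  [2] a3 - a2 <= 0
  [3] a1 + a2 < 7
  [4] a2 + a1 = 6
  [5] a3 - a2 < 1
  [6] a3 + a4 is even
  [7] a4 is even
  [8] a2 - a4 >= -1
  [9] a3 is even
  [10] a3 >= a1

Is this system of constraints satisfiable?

Satisfiable

The assignment a1 = 2, a2 = 4, a3 = 4, a4 = 2 works:
  constraint 2 holds since a3 - a2 = 0.
  constraint 3 holds since a1 + a2 = 6.
The rest check out directly.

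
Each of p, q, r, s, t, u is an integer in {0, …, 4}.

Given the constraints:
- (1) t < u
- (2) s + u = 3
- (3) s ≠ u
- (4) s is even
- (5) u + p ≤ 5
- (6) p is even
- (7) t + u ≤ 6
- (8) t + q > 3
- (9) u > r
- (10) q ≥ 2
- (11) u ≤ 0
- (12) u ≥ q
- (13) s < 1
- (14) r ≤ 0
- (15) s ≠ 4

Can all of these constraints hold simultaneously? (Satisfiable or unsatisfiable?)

Unsatisfiable

From constraints 10 and 12: u ≥ q and q ≥ 2, so u ≥ 2. From constraint 11: u ≤ 0. But 0 < 2, so no value of u works.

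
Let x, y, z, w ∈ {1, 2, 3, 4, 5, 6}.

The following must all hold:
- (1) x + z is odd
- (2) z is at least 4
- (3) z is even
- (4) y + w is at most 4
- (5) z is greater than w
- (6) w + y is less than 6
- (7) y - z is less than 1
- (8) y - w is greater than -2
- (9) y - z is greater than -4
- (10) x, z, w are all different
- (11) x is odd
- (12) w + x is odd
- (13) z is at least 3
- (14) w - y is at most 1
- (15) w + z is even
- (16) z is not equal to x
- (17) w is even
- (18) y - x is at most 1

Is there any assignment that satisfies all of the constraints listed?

Satisfiable

The assignment x = 3, y = 2, z = 4, w = 2 works:
  constraint 4 holds since y + w = 4.
  constraint 6 holds since w + y = 4.
  constraint 7 holds since y - z = -2.
The rest check out directly.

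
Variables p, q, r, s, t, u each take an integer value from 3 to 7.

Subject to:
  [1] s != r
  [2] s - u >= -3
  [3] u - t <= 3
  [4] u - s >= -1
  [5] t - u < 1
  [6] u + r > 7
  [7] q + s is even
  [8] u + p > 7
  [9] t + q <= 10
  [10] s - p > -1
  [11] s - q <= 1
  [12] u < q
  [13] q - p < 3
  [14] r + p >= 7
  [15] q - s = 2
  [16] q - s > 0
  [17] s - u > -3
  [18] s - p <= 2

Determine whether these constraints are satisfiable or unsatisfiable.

Satisfiable

Take p = 4, q = 6, r = 5, s = 4, t = 4, u = 4. Then constraint 2: s - u = 0; constraint 3: u - t = 0; constraint 4: u - s = 0, and every other listed constraint is also met.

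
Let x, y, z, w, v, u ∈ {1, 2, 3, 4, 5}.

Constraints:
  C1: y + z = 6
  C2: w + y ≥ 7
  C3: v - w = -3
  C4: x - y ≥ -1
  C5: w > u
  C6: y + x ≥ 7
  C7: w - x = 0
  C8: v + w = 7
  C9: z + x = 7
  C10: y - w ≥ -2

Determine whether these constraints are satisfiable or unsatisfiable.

Satisfiable

One satisfying assignment is x = 5, y = 4, z = 2, w = 5, v = 2, u = 4.
For the less obvious constraints — constraint 1: y + z = 6; constraint 2: w + y = 9 — and the others hold by inspection.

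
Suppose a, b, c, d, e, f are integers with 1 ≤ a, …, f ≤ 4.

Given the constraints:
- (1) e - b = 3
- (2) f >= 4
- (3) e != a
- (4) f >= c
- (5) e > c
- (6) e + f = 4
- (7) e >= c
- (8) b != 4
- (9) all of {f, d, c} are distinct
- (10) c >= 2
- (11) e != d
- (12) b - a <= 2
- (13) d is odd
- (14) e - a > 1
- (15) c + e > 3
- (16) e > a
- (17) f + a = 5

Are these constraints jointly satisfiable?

Unsatisfiable

From constraints 7 and 10: e ≥ c ≥ 2. From constraint 2: f ≥ 4. Hence e + f ≥ 6. But constraint 6 requires e + f = 4, and 4 < 6. Contradiction.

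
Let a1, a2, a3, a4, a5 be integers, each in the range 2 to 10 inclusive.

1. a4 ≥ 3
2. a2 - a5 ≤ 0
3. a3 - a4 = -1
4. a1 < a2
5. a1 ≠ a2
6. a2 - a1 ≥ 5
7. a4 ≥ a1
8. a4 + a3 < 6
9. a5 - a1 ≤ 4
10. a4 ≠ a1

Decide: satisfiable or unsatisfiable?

Constraints 2, 6, and 9 give a5 − a2 ≥ 0, a2 − a1 ≥ 5, a1 − a5 ≥ -4.
Adding all 3 inequalities: the left sides telescope to 0, and the right sides sum to 0 + 5 + (-4) = 1. So 0 ≥ 1, which is false.

Unsatisfiable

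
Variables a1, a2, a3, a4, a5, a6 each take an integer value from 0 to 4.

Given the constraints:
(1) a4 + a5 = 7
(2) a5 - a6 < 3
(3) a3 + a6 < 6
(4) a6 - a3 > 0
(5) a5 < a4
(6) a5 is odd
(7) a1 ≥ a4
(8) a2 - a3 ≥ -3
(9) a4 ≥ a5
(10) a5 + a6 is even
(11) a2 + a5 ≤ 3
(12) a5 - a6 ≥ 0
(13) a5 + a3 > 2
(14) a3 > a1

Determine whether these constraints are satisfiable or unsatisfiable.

Constraints 4, 5, 7, 12, and 14 give a4 ≤ a1, a1 < a3, a3 < a6, a6 ≤ a5, a5 < a4. Chaining: a4 ≤ a1 < a3 < a6 ≤ a5 < a4, which forces a4 < a4 — impossible.

Unsatisfiable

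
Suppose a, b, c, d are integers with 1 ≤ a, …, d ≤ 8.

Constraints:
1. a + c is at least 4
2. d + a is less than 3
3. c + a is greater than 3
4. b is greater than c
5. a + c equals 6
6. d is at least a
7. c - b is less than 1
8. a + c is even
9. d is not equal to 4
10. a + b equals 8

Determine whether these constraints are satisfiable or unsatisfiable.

Satisfiable

Try a = 1, b = 7, c = 5, d = 1.
Check constraint 1: a + c = 6; constraint 2: d + a = 2. The remaining constraints are straightforward to verify.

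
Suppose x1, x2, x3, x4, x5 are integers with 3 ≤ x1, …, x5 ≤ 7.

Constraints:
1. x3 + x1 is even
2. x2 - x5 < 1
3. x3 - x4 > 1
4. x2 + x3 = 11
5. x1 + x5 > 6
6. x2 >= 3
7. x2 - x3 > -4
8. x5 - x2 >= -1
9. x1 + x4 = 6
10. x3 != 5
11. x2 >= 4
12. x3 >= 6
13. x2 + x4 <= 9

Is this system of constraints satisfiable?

One satisfying assignment is x1 = 3, x2 = 4, x3 = 7, x4 = 3, x5 = 4.
For the less obvious constraints — constraint 2: x2 - x5 = 0; constraint 3: x3 - x4 = 4 — and the others hold by inspection.

Satisfiable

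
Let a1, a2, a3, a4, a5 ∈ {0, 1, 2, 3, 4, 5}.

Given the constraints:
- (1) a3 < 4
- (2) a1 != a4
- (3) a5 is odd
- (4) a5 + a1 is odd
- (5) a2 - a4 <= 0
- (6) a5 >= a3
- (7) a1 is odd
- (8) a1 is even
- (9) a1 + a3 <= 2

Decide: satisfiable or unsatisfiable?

Constraint 3 makes a5 odd and constraint 7 makes a1 odd, so a5 + a1 must be even. Constraint 4 says a5 + a1 is odd — contradiction.

Unsatisfiable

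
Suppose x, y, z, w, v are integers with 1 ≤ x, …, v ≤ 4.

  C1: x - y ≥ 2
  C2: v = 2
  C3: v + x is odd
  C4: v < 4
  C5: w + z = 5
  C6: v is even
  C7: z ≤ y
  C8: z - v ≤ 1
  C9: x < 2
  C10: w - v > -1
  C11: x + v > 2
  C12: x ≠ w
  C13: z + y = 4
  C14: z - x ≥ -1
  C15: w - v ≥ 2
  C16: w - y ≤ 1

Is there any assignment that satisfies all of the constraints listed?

Constraints 1, 8, 14, 15, and 16 give v − z ≥ -1, z − x ≥ -1, x − y ≥ 2, y − w ≥ -1, w − v ≥ 2.
Adding all 5 inequalities: the left sides telescope to 0, and the right sides sum to (-1) + (-1) + 2 + (-1) + 2 = 1. So 0 ≥ 1, which is false.

Unsatisfiable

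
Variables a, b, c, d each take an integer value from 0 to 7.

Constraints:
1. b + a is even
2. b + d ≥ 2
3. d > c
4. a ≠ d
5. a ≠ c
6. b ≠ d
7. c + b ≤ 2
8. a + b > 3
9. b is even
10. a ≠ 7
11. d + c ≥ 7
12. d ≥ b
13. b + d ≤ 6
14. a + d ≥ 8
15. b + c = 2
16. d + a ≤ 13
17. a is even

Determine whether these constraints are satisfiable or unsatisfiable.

Satisfiable

Try a = 6, b = 0, c = 2, d = 5.
Check constraint 2: b + d = 5; constraint 7: c + b = 2. The remaining constraints are straightforward to verify.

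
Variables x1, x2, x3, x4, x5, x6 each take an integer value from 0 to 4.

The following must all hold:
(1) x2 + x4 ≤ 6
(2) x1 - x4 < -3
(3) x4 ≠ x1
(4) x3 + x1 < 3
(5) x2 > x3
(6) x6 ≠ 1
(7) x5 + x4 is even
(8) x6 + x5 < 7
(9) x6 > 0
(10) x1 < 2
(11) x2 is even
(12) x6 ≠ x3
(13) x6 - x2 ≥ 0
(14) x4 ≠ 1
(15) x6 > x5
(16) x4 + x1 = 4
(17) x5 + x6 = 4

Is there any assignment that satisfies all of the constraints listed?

Try x1 = 0, x2 = 2, x3 = 0, x4 = 4, x5 = 0, x6 = 4.
Check constraint 1: x2 + x4 = 6; constraint 2: x1 - x4 = -4. The remaining constraints are straightforward to verify.

Satisfiable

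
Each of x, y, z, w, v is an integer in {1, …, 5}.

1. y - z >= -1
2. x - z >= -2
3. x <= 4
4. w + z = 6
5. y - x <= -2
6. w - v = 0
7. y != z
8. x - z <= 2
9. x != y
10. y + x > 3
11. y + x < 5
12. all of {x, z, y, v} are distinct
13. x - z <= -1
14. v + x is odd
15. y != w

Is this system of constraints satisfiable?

Unsatisfiable

Constraints 1, 5, and 13 give x − y ≥ 2, y − z ≥ -1, z − x ≥ 1.
Adding all 3 inequalities: the left sides telescope to 0, and the right sides sum to 2 + (-1) + 1 = 2. So 0 ≥ 2, which is false.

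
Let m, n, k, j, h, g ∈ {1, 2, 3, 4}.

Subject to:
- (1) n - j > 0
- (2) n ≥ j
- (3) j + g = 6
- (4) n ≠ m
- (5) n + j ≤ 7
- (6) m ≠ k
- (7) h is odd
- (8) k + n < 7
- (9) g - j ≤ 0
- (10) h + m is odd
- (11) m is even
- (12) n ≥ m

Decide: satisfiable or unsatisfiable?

Take m = 2, n = 4, k = 1, j = 3, h = 1, g = 3. Then constraint 1: n - j = 1; constraint 3: j + g = 6; constraint 5: n + j = 7, and every other listed constraint is also met.

Satisfiable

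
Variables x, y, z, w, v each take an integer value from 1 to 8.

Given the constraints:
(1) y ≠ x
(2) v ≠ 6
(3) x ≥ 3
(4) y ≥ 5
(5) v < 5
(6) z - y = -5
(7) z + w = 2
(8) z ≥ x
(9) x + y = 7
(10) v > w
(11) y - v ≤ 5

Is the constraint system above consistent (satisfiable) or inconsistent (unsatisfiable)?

Unsatisfiable

From constraint 3: x ≥ 3. From constraint 4: y ≥ 5. Hence x + y ≥ 8. But constraint 9 requires x + y = 7, and 7 < 8. Contradiction.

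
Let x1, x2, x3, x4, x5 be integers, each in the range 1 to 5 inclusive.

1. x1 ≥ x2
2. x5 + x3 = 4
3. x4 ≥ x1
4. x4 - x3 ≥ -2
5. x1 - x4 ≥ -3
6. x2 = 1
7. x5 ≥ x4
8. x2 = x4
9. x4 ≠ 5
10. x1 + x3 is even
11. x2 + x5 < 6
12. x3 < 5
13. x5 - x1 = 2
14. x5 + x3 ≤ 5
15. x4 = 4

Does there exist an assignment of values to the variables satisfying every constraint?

Unsatisfiable

Constraint 6 fixes x2 = 1 and constraint 15 fixes x4 = 4, but constraint 8 requires x2 = x4. Since 1 ≠ 4, contradiction.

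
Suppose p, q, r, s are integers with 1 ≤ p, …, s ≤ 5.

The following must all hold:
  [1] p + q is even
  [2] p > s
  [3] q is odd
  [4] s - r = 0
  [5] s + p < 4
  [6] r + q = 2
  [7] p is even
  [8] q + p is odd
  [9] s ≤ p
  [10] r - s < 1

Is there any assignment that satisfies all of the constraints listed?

Unsatisfiable

Constraint 7 makes p even and constraint 3 makes q odd, so p + q must be odd. Constraint 1 says p + q is even — contradiction.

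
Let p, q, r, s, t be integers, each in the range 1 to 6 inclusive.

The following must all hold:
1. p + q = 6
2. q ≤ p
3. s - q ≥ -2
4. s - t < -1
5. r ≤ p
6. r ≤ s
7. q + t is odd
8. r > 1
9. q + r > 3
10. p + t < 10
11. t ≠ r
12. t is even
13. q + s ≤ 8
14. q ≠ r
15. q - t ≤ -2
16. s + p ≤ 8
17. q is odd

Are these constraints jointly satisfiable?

Setting (p, q, r, s, t) = (3, 3, 2, 2, 6) satisfies everything: constraint 1: p + q = 6; constraint 3: s - q = -1, and the others follow.

Satisfiable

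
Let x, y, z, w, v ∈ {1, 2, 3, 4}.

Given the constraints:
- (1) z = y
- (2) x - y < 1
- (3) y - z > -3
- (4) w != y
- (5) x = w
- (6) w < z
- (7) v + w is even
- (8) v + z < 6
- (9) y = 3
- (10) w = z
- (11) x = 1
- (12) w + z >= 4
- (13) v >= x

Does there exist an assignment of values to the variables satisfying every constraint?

Unsatisfiable

Constraint 11 fixes x = 1 and constraint 9 fixes y = 3. Constraints 1, 5, and 10 give x = w = z = y, so x = y. But 1 ≠ 3 — contradiction.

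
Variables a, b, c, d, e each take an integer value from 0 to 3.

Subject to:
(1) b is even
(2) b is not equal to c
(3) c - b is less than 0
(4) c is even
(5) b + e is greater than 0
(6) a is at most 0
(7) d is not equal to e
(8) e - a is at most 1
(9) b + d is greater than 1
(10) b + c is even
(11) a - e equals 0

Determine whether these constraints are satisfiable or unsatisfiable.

One satisfying assignment is a = 0, b = 2, c = 0, d = 2, e = 0.
For the less obvious constraints — constraint 3: c - b = -2; constraint 5: b + e = 2 — and the others hold by inspection.

Satisfiable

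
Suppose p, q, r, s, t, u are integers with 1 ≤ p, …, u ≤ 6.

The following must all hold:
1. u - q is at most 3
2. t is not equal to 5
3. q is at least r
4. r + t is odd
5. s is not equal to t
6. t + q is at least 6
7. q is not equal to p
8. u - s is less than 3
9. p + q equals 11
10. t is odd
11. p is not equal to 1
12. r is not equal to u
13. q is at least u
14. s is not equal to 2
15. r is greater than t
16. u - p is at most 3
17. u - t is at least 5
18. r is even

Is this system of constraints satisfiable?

Satisfiable

Take p = 5, q = 6, r = 2, s = 6, t = 1, u = 6. Then constraint 1: u - q = 0; constraint 6: t + q = 7; constraint 8: u - s = 0, and every other listed constraint is also met.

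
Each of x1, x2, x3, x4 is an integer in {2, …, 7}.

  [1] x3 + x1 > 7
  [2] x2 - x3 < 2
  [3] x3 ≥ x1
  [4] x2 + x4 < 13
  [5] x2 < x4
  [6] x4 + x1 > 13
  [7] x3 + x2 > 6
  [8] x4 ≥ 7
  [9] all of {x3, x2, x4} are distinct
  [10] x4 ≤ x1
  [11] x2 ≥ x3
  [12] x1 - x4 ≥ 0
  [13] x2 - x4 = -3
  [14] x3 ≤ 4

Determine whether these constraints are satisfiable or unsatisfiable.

From constraints 8 and 10: x1 ≥ x4 and x4 ≥ 7, so x1 ≥ 7. From constraints 3 and 14: x1 ≤ x3 and x3 ≤ 4, so x1 ≤ 4. But 4 < 7, so no value of x1 works.

Unsatisfiable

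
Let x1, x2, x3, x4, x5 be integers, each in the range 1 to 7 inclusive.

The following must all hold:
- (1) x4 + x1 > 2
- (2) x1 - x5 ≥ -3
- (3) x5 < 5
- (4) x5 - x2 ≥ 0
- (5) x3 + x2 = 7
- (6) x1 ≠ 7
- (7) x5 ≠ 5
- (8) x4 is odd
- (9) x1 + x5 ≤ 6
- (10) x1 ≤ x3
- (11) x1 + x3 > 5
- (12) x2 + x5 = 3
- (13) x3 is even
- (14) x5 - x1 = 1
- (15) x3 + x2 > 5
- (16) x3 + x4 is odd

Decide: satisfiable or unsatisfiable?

Satisfiable

Take x1 = 1, x2 = 1, x3 = 6, x4 = 3, x5 = 2. Then constraint 1: x4 + x1 = 4; constraint 2: x1 - x5 = -1, and every other listed constraint is also met.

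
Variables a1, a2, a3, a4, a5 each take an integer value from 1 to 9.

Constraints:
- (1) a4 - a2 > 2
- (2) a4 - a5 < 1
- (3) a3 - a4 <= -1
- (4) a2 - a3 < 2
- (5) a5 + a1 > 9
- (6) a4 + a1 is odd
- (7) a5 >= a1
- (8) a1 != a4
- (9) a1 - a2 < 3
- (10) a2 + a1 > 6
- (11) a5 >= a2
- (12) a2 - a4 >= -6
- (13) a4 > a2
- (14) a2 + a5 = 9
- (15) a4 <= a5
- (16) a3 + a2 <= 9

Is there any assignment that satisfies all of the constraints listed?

The assignment a1 = 5, a2 = 3, a3 = 3, a4 = 6, a5 = 6 works:
  constraint 1 holds since a4 - a2 = 3.
  constraint 2 holds since a4 - a5 = 0.
  constraint 3 holds since a3 - a4 = -3.
The rest check out directly.

Satisfiable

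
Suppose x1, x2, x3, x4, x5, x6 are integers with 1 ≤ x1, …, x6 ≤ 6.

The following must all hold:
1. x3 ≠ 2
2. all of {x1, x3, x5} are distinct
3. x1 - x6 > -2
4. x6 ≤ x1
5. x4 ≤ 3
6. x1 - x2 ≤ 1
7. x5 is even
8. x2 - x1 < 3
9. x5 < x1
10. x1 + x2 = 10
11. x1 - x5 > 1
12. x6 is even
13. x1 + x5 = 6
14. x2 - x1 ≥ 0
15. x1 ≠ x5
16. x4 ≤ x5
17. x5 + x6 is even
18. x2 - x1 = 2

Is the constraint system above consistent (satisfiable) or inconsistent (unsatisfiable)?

Satisfiable

The assignment x1 = 4, x2 = 6, x3 = 6, x4 = 2, x5 = 2, x6 = 4 works:
  constraint 3 holds since x1 - x6 = 0.
  constraint 6 holds since x1 - x2 = -2.
  constraint 8 holds since x2 - x1 = 2.
The rest check out directly.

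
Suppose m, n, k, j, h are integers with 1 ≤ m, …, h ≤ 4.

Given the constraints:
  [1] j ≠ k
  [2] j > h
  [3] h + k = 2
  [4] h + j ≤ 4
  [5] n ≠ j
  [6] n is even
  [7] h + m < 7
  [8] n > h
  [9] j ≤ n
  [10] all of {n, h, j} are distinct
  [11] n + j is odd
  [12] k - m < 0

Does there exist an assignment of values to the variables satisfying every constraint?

Satisfiable

Try m = 4, n = 4, k = 1, j = 3, h = 1.
Check constraint 3: h + k = 2; constraint 4: h + j = 4; constraint 7: h + m = 5. The remaining constraints are straightforward to verify.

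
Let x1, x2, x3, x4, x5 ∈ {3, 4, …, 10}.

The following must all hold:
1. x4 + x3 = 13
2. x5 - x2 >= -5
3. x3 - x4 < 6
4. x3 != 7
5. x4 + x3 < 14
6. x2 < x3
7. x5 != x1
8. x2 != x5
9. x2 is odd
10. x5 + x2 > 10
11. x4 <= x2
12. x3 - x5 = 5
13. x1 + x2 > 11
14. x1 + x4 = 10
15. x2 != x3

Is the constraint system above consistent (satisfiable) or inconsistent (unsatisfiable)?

Try x1 = 6, x2 = 7, x3 = 9, x4 = 4, x5 = 4.
Check constraint 1: x4 + x3 = 13; constraint 2: x5 - x2 = -3. The remaining constraints are straightforward to verify.

Satisfiable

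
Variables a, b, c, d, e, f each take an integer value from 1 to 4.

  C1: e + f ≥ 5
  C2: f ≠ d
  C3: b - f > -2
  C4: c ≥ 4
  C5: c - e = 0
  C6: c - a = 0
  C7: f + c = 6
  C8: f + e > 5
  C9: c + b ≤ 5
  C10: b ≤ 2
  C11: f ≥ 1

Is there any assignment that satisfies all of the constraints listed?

Try a = 4, b = 1, c = 4, d = 1, e = 4, f = 2.
Check constraint 1: e + f = 6; constraint 3: b - f = -1; constraint 5: c - e = 0. The remaining constraints are straightforward to verify.

Satisfiable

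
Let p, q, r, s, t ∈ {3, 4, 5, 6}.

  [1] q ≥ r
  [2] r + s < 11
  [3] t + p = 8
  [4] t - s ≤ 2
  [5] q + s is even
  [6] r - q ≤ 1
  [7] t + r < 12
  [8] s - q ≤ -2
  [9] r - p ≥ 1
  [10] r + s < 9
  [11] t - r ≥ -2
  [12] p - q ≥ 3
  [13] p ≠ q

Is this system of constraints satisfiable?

Constraints 4, 8, 9, 11, and 12 give q − s ≥ 2, s − t ≥ -2, t − r ≥ -2, r − p ≥ 1, p − q ≥ 3.
Adding all 5 inequalities: the left sides telescope to 0, and the right sides sum to 2 + (-2) + (-2) + 1 + 3 = 2. So 0 ≥ 2, which is false.

Unsatisfiable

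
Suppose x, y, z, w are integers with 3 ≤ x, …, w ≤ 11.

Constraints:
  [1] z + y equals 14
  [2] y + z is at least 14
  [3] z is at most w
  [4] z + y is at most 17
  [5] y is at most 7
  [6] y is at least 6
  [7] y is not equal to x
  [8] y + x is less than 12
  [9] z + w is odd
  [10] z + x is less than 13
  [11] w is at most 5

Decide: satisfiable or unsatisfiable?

From constraints 3 and 11: z ≤ w ≤ 5. From constraint 5: y ≤ 7. Hence z + y ≤ 12. But constraint 1 requires z + y = 14, and 14 > 12. Contradiction.

Unsatisfiable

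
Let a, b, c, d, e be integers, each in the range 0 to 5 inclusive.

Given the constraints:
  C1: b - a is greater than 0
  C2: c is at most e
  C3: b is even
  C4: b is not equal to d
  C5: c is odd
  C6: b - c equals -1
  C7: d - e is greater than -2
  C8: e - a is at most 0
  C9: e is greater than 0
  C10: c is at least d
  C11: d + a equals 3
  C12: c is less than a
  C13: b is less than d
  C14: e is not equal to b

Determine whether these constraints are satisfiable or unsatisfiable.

Unsatisfiable

Constraints 1, 2, 8, 10, and 13 give a < b, b < d, d ≤ c, c ≤ e, e ≤ a. Chaining: a < b < d ≤ c ≤ e ≤ a, which forces a < a — impossible.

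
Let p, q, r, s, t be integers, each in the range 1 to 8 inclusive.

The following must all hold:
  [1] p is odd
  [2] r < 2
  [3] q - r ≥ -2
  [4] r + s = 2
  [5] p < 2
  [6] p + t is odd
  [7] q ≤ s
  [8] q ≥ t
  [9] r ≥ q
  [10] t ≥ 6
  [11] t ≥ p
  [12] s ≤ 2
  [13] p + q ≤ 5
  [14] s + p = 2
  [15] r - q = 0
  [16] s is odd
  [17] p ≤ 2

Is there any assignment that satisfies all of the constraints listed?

Unsatisfiable

From constraints 8 and 10: q ≥ t and t ≥ 6, so q ≥ 6. From constraints 7 and 12: q ≤ s and s ≤ 2, so q ≤ 2. But 2 < 6, so no value of q works.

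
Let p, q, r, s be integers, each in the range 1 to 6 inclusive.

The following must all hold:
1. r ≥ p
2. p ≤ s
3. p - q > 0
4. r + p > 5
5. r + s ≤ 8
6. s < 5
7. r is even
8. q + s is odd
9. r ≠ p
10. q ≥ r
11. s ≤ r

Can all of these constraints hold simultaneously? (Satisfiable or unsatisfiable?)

Unsatisfiable

Constraints 2, 3, 10, and 11 give s ≤ r, r ≤ q, q < p, p ≤ s. Chaining: s ≤ r ≤ q < p ≤ s, which forces s < s — impossible.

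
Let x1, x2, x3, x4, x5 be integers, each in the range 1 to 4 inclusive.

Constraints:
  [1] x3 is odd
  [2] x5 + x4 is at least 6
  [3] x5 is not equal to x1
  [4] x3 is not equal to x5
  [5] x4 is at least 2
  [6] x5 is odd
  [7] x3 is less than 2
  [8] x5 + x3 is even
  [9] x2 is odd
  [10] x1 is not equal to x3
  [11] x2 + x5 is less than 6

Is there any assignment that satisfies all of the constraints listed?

Take x1 = 2, x2 = 1, x3 = 1, x4 = 4, x5 = 3. Then constraint 1: x3 = 1 is odd; constraint 2: x5 + x4 = 7; constraint 11: x2 + x5 = 4, and every other listed constraint is also met.

Satisfiable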